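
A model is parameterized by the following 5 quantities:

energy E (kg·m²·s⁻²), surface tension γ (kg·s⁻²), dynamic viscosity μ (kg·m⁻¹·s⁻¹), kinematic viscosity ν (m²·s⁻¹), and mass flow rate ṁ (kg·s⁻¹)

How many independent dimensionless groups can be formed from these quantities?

2

There are 5 variables and 3 base dimensions (M, L, T).
The dimension matrix has rank 3.
Independent dimensionless groups: 5 − 3 = 2.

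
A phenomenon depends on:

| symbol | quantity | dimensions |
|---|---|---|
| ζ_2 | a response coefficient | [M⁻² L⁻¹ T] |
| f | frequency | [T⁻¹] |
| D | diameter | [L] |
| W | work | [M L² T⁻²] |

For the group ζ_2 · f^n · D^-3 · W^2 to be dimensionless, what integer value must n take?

-3

Balance the T exponent: (-1)·n from f, plus (1) − 3·(0) + 2·(-2) = -3 from the rest, must sum to zero.
−n − 3 = 0, so n = -3.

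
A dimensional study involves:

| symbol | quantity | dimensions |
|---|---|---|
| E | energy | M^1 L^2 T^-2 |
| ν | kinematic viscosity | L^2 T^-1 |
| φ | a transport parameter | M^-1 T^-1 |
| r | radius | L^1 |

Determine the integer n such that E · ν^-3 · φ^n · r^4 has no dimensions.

Balance the M exponent: (-1)·n from φ, plus (1) − 3·(0) + 4·(0) = 1 from the rest, must sum to zero.
−n + 1 = 0, so n = 1.

1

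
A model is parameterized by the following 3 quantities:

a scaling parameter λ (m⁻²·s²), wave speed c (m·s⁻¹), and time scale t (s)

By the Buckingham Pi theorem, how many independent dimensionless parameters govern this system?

There are 3 variables and 2 base dimensions (L, T).
The dimension matrix has rank 2.
Independent dimensionless groups: 3 − 2 = 1.

1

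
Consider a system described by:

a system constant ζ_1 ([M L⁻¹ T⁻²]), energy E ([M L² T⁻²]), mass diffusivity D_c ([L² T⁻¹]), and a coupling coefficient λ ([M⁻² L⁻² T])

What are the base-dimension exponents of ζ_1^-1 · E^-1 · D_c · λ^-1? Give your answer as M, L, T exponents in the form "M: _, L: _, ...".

Collect each base-dimension exponent across the product:
  M: −(1) − (1) + (0) − (-2) = 0
  L: −(-1) − (2) + (2) − (-2) = 3
  T: −(-2) − (-2) + (-1) − (1) = 2
So the dimensions are [L³ T²].

M: 0, L: 3, T: 2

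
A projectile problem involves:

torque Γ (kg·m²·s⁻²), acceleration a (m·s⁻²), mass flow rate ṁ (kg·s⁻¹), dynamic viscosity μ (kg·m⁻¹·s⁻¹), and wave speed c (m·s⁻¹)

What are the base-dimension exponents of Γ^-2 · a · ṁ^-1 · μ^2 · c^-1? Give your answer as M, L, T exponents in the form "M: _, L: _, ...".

M: -1, L: -6, T: 2

Collect each base-dimension exponent across the product:
  M: −2·(1) + (0) − (1) + 2·(1) − (0) = -1
  L: −2·(2) + (1) − (0) + 2·(-1) − (1) = -6
  T: −2·(-2) + (-2) − (-1) + 2·(-1) − (-1) = 2
So the dimensions are [M⁻¹ L⁻⁶ T²].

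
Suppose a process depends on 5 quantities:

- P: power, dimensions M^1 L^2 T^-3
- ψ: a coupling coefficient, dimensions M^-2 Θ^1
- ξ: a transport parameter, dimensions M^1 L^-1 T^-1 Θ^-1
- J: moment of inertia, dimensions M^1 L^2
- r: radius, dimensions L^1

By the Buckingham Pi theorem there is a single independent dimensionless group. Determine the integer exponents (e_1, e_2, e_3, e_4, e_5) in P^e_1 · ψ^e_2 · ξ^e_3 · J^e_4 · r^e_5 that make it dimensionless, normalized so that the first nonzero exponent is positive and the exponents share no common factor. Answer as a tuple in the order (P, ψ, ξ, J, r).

M: e_1·(1) + e_2·(-2) + e_3·(1) + e_4·(1) + e_5·(0) = 0
L: e_1·(2) + e_2·(0) + e_3·(-1) + e_4·(2) + e_5·(1) = 0
T: e_1·(-3) + e_2·(0) + e_3·(-1) + e_4·(0) + e_5·(0) = 0
Θ: e_1·(0) + e_2·(1) + e_3·(-1) + e_4·(0) + e_5·(0) = 0
Solving this homogeneous linear system for the smallest-integer solution (first nonzero entry positive) gives (1, -3, -3, -4, 3).

(1, -3, -3, -4, 3)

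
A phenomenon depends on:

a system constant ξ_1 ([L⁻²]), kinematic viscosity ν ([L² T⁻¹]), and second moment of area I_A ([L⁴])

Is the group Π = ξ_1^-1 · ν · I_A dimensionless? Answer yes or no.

no

Sum the exponent of each base dimension across the product:
  L: −[ξ_1]_L + [ν]_L + [I_A]_L = −(-2) + (2) + (4) = 8
  T: −[ξ_1]_T + [ν]_T + [I_A]_T = −(0) + (-1) + (0) = -1
Net dimensions [L⁸ T⁻¹] ≠ [1] — not dimensionless.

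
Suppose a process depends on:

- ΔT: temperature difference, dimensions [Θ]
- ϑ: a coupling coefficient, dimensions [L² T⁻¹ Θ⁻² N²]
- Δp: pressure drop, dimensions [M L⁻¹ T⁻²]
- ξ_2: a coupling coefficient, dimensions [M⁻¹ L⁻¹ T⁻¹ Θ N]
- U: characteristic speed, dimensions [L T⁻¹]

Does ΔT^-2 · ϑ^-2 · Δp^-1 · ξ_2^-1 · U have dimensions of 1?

no

Sum the exponent of each base dimension across the product:
  M: −2·[ΔT]_M − 2·[ϑ]_M − [Δp]_M − [ξ_2]_M + [U]_M = −2·(0) − 2·(0) − (1) − (-1) + (0) = 0
  L: −2·[ΔT]_L − 2·[ϑ]_L − [Δp]_L − [ξ_2]_L + [U]_L = −2·(0) − 2·(2) − (-1) − (-1) + (1) = -1
  T: −2·[ΔT]_T − 2·[ϑ]_T − [Δp]_T − [ξ_2]_T + [U]_T = −2·(0) − 2·(-1) − (-2) − (-1) + (-1) = 4
  Θ: −2·[ΔT]_Θ − 2·[ϑ]_Θ − [Δp]_Θ − [ξ_2]_Θ + [U]_Θ = −2·(1) − 2·(-2) − (0) − (1) + (0) = 1
  N: −2·[ΔT]_N − 2·[ϑ]_N − [Δp]_N − [ξ_2]_N + [U]_N = −2·(0) − 2·(2) − (0) − (1) + (0) = -5
Net dimensions [L⁻¹ T⁴ Θ N⁻⁵] ≠ [1] — not dimensionless.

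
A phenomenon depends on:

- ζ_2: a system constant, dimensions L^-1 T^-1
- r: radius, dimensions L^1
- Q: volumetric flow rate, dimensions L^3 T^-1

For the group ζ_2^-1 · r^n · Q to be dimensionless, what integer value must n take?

-4

Balance the L exponent: (1)·n from r, plus −(-1) + (3) = 4 from the rest, must sum to zero.
n + 4 = 0, so n = -4.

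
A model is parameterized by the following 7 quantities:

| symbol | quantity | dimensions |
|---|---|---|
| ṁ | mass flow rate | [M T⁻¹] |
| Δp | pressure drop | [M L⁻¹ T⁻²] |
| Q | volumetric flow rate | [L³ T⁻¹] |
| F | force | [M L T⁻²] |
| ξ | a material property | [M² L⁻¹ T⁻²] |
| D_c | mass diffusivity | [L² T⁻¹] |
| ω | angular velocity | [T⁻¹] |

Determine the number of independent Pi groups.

4

There are 7 variables and 3 base dimensions (M, L, T).
The dimension matrix has rank 3.
Independent dimensionless groups: 7 − 3 = 4.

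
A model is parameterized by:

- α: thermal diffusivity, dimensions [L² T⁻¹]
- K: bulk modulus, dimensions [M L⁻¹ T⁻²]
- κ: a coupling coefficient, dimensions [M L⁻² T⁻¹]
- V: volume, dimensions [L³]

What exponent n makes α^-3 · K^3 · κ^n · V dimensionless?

Balance the M exponent: (1)·n from κ, plus −3·(0) + 3·(1) + (0) = 3 from the rest, must sum to zero.
n + 3 = 0, so n = -3.

-3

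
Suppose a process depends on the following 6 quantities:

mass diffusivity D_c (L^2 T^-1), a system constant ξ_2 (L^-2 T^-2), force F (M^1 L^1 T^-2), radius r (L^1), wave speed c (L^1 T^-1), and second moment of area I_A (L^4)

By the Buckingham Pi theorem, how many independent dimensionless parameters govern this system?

There are 6 variables and 3 base dimensions (M, L, T).
The dimension matrix has rank 3.
Independent dimensionless groups: 6 − 3 = 3.

3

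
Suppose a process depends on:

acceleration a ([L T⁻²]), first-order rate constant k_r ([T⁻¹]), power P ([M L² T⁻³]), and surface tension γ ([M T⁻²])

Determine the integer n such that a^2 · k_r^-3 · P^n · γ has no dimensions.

-1

Balance the M exponent: (1)·n from P, plus 2·(0) − 3·(0) + (1) = 1 from the rest, must sum to zero.
n + 1 = 0, so n = -1.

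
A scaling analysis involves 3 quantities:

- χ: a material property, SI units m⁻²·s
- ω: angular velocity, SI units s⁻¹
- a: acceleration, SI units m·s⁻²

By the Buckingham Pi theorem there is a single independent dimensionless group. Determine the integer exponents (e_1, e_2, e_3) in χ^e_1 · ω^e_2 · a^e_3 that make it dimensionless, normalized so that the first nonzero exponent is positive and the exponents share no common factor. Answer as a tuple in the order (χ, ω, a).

L: e_1·(-2) + e_2·(0) + e_3·(1) = 0
T: e_1·(1) + e_2·(-1) + e_3·(-2) = 0
Solving this homogeneous linear system for the smallest-integer solution (first nonzero entry positive) gives (1, -3, 2).

(1, -3, 2)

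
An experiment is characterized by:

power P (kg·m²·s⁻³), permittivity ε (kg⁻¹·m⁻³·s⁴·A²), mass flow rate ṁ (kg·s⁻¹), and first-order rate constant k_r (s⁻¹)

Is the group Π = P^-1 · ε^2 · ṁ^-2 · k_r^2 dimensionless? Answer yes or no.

no

Sum the exponent of each base dimension across the product:
  M: −[P]_M + 2·[ε]_M − 2·[ṁ]_M + 2·[k_r]_M = −(1) + 2·(-1) − 2·(1) + 2·(0) = -5
  L: −[P]_L + 2·[ε]_L − 2·[ṁ]_L + 2·[k_r]_L = −(2) + 2·(-3) − 2·(0) + 2·(0) = -8
  T: −[P]_T + 2·[ε]_T − 2·[ṁ]_T + 2·[k_r]_T = −(-3) + 2·(4) − 2·(-1) + 2·(-1) = 11
  I: −[P]_I + 2·[ε]_I − 2·[ṁ]_I + 2·[k_r]_I = −(0) + 2·(2) − 2·(0) + 2·(0) = 4
Net dimensions [M⁻⁵ L⁻⁸ T¹¹ I⁴] ≠ [1] — not dimensionless.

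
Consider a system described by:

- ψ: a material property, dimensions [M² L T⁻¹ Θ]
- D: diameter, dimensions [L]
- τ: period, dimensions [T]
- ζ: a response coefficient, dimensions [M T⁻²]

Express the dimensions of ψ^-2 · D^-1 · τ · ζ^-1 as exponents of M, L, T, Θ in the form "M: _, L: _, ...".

M: -5, L: -3, T: 5, Θ: -2

Collect each base-dimension exponent across the product:
  M: −2·(2) − (0) + (0) − (1) = -5
  L: −2·(1) − (1) + (0) − (0) = -3
  T: −2·(-1) − (0) + (1) − (-2) = 5
  Θ: −2·(1) − (0) + (0) − (0) = -2
So the dimensions are [M⁻⁵ L⁻³ T⁵ Θ⁻²].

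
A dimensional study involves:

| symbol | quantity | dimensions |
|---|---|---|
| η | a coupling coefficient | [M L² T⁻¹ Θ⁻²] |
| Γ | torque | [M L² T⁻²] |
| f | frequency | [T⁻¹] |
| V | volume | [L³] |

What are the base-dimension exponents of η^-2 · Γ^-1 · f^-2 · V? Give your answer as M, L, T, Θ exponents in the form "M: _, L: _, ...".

M: -3, L: -3, T: 6, Θ: 4

Collect each base-dimension exponent across the product:
  M: −2·(1) − (1) − 2·(0) + (0) = -3
  L: −2·(2) − (2) − 2·(0) + (3) = -3
  T: −2·(-1) − (-2) − 2·(-1) + (0) = 6
  Θ: −2·(-2) − (0) − 2·(0) + (0) = 4
So the dimensions are [M⁻³ L⁻³ T⁶ Θ⁴].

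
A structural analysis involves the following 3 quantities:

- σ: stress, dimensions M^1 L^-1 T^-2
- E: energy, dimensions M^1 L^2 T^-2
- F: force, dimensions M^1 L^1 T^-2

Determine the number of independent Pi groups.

1

There are 3 variables and 3 base dimensions (M, L, T).
The dimension matrix has rank 2 (less than 3: the dimension vectors are linearly dependent).
Independent dimensionless groups: 3 − 2 = 1.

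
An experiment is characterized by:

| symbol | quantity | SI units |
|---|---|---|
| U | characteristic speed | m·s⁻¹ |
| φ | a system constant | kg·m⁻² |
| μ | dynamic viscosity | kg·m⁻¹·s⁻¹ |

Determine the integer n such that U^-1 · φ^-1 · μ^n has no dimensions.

Balance the M exponent: (1)·n from μ, plus −(0) − (1) = -1 from the rest, must sum to zero.
n − 1 = 0, so n = 1.

1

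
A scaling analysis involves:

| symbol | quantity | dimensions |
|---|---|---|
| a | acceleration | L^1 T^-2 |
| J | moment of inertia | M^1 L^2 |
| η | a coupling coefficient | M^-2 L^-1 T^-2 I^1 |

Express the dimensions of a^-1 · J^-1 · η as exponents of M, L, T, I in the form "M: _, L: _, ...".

Collect each base-dimension exponent across the product:
  M: −(0) − (1) + (-2) = -3
  L: −(1) − (2) + (-1) = -4
  T: −(-2) − (0) + (-2) = 0
  I: −(0) − (0) + (1) = 1
So the dimensions are [M⁻³ L⁻⁴ I].

M: -3, L: -4, T: 0, I: 1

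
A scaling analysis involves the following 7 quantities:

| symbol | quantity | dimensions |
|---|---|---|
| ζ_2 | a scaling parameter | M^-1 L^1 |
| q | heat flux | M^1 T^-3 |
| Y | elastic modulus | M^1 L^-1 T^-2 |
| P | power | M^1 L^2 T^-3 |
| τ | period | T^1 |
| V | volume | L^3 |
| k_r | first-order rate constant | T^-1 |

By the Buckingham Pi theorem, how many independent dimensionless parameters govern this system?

4

There are 7 variables and 3 base dimensions (M, L, T).
The dimension matrix has rank 3.
Independent dimensionless groups: 7 − 3 = 4.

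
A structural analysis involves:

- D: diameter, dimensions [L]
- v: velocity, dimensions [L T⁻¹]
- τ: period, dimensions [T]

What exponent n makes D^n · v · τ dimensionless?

Balance the L exponent: (1)·n from D, plus (1) + (0) = 1 from the rest, must sum to zero.
n + 1 = 0, so n = -1.

-1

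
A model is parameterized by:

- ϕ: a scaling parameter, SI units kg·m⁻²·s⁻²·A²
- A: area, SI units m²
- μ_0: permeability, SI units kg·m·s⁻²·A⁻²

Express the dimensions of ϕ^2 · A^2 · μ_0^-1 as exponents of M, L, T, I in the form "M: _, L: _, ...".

M: 1, L: -1, T: -2, I: 6

Collect each base-dimension exponent across the product:
  M: 2·(1) + 2·(0) − (1) = 1
  L: 2·(-2) + 2·(2) − (1) = -1
  T: 2·(-2) + 2·(0) − (-2) = -2
  I: 2·(2) + 2·(0) − (-2) = 6
So the dimensions are [M L⁻¹ T⁻² I⁶].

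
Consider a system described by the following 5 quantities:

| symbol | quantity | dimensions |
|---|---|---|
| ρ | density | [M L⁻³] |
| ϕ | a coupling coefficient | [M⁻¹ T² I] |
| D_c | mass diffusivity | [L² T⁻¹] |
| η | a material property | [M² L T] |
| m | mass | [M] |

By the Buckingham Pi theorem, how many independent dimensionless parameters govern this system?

There are 5 variables and 4 base dimensions (M, L, T, I).
The dimension matrix has rank 4.
Independent dimensionless groups: 5 − 4 = 1.

1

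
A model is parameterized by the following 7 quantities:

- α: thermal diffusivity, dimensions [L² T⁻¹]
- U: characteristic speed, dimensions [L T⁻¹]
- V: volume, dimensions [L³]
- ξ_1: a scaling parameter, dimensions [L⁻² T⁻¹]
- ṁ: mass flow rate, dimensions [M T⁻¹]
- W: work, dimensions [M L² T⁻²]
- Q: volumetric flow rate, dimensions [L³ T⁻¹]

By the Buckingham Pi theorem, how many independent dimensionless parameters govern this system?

4

There are 7 variables and 3 base dimensions (M, L, T).
The dimension matrix has rank 3.
Independent dimensionless groups: 7 − 3 = 4.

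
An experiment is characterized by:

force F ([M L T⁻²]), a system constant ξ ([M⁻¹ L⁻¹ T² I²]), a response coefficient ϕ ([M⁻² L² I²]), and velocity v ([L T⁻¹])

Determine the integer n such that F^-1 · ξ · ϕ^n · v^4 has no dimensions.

Balance the M exponent: (-2)·n from ϕ, plus −(1) + (-1) + 4·(0) = -2 from the rest, must sum to zero.
-2n − 2 = 0, so n = -1.

-1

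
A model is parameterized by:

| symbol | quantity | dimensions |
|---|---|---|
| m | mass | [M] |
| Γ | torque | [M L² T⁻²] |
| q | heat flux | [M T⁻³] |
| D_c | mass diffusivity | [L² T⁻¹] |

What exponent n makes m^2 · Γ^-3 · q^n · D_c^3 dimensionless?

1

Balance the M exponent: (1)·n from q, plus 2·(1) − 3·(1) + 3·(0) = -1 from the rest, must sum to zero.
n − 1 = 0, so n = 1.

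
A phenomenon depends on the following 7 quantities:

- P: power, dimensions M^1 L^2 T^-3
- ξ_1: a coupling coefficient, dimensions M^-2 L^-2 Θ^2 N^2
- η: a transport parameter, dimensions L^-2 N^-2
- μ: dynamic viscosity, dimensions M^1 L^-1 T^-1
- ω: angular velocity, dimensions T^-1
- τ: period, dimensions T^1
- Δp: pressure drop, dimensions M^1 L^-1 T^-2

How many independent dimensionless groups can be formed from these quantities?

2

There are 7 variables and 5 base dimensions (M, L, T, Θ, N).
The dimension matrix has rank 5.
Independent dimensionless groups: 7 − 5 = 2.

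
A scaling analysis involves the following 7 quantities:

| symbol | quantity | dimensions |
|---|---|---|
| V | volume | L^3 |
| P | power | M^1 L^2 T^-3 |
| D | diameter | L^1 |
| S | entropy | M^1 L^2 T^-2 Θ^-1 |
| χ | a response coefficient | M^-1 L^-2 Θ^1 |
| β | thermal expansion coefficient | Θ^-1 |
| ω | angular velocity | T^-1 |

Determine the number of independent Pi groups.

There are 7 variables and 4 base dimensions (M, L, T, Θ).
The dimension matrix has rank 4.
Independent dimensionless groups: 7 − 4 = 3.

3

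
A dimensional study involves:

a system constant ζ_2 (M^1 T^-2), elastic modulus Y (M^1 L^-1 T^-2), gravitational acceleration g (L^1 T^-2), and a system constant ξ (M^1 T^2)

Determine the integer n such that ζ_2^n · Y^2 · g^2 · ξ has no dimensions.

-3

Balance the M exponent: (1)·n from ζ_2, plus 2·(1) + 2·(0) + (1) = 3 from the rest, must sum to zero.
n + 3 = 0, so n = -3.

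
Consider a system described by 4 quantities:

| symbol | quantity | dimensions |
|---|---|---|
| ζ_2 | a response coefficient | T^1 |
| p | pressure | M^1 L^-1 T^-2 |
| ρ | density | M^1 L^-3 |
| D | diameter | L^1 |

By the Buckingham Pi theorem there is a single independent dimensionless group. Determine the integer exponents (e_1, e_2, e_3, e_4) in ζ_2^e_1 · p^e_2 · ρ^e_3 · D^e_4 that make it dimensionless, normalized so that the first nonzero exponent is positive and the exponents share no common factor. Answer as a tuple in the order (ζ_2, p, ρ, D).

M: e_1·(0) + e_2·(1) + e_3·(1) + e_4·(0) = 0
L: e_1·(0) + e_2·(-1) + e_3·(-3) + e_4·(1) = 0
T: e_1·(1) + e_2·(-2) + e_3·(0) + e_4·(0) = 0
Solving this homogeneous linear system for the smallest-integer solution (first nonzero entry positive) gives (2, 1, -1, -2).

(2, 1, -1, -2)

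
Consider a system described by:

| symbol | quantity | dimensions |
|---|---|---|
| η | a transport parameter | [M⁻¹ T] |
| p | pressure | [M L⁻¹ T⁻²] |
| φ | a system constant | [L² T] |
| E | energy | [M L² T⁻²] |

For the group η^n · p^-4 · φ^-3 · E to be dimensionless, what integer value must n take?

Balance the M exponent: (-1)·n from η, plus −4·(1) − 3·(0) + (1) = -3 from the rest, must sum to zero.
−n − 3 = 0, so n = -3.

-3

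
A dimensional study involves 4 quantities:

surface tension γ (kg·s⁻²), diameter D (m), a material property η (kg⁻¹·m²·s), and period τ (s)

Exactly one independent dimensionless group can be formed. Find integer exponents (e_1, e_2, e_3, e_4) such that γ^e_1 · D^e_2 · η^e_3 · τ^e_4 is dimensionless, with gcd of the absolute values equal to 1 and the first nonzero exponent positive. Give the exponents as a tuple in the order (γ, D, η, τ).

(1, -2, 1, 1)

M: e_1·(1) + e_2·(0) + e_3·(-1) + e_4·(0) = 0
L: e_1·(0) + e_2·(1) + e_3·(2) + e_4·(0) = 0
T: e_1·(-2) + e_2·(0) + e_3·(1) + e_4·(1) = 0
Solving this homogeneous linear system for the smallest-integer solution (first nonzero entry positive) gives (1, -2, 1, 1).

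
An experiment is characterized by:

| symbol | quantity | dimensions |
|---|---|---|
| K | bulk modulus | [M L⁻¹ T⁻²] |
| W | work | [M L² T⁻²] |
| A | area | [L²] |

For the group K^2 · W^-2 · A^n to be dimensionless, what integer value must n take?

Balance the L exponent: (2)·n from A, plus 2·(-1) − 2·(2) = -6 from the rest, must sum to zero.
2n − 6 = 0, so n = 3.

3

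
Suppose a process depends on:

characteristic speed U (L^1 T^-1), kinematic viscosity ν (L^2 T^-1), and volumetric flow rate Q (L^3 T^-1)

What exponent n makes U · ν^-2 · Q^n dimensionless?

1

Balance the L exponent: (3)·n from Q, plus (1) − 2·(2) = -3 from the rest, must sum to zero.
3n − 3 = 0, so n = 1.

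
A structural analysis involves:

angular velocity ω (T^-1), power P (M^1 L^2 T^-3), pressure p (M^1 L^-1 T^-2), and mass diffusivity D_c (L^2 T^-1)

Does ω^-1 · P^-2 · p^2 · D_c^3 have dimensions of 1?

Sum the exponent of each base dimension across the product:
  M: −[ω]_M − 2·[P]_M + 2·[p]_M + 3·[D_c]_M = −(0) − 2·(1) + 2·(1) + 3·(0) = 0
  L: −[ω]_L − 2·[P]_L + 2·[p]_L + 3·[D_c]_L = −(0) − 2·(2) + 2·(-1) + 3·(2) = 0
  T: −[ω]_T − 2·[P]_T + 2·[p]_T + 3·[D_c]_T = −(-1) − 2·(-3) + 2·(-2) + 3·(-1) = 0
All base exponents vanish — dimensionless.

yes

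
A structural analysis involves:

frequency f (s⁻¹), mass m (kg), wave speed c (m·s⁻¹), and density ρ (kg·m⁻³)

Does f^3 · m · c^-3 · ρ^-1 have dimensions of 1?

yes

Sum the exponent of each base dimension across the product:
  M: 3·[f]_M + [m]_M − 3·[c]_M − [ρ]_M = 3·(0) + (1) − 3·(0) − (1) = 0
  L: 3·[f]_L + [m]_L − 3·[c]_L − [ρ]_L = 3·(0) + (0) − 3·(1) − (-3) = 0
  T: 3·[f]_T + [m]_T − 3·[c]_T − [ρ]_T = 3·(-1) + (0) − 3·(-1) − (0) = 0
All base exponents vanish — dimensionless.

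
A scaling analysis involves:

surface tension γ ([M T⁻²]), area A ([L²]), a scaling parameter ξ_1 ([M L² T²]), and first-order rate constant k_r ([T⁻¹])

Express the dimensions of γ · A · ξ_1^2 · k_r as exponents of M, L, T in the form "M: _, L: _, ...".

Collect each base-dimension exponent across the product:
  M: (1) + (0) + 2·(1) + (0) = 3
  L: (0) + (2) + 2·(2) + (0) = 6
  T: (-2) + (0) + 2·(2) + (-1) = 1
So the dimensions are [M³ L⁶ T].

M: 3, L: 6, T: 1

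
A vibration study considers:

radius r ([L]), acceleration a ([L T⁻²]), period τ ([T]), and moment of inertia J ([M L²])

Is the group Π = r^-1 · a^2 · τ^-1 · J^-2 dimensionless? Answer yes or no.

Sum the exponent of each base dimension across the product:
  M: −[r]_M + 2·[a]_M − [τ]_M − 2·[J]_M = −(0) + 2·(0) − (0) − 2·(1) = -2
  L: −[r]_L + 2·[a]_L − [τ]_L − 2·[J]_L = −(1) + 2·(1) − (0) − 2·(2) = -3
  T: −[r]_T + 2·[a]_T − [τ]_T − 2·[J]_T = −(0) + 2·(-2) − (1) − 2·(0) = -5
Net dimensions [M⁻² L⁻³ T⁻⁵] ≠ [1] — not dimensionless.

no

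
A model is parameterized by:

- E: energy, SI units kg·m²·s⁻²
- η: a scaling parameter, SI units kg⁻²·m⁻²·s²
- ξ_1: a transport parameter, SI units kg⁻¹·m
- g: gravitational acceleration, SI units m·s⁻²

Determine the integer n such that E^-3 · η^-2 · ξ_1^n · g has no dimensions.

Balance the M exponent: (-1)·n from ξ_1, plus −3·(1) − 2·(-2) + (0) = 1 from the rest, must sum to zero.
−n + 1 = 0, so n = 1.

1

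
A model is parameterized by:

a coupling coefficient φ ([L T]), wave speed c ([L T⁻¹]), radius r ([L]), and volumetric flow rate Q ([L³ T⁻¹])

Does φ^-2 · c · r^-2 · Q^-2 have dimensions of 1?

Sum the exponent of each base dimension across the product:
  L: −2·[φ]_L + [c]_L − 2·[r]_L − 2·[Q]_L = −2·(1) + (1) − 2·(1) − 2·(3) = -9
  T: −2·[φ]_T + [c]_T − 2·[r]_T − 2·[Q]_T = −2·(1) + (-1) − 2·(0) − 2·(-1) = -1
Net dimensions [L⁻⁹ T⁻¹] ≠ [1] — not dimensionless.

no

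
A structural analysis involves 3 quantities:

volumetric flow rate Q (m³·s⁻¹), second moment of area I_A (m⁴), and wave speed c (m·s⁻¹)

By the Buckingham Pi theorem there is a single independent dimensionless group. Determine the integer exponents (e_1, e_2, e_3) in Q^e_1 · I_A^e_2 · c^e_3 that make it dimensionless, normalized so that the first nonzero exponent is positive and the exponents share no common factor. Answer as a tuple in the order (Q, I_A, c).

L: e_1·(3) + e_2·(4) + e_3·(1) = 0
T: e_1·(-1) + e_2·(0) + e_3·(-1) = 0
Solving this homogeneous linear system for the smallest-integer solution (first nonzero entry positive) gives (2, -1, -2).

(2, -1, -2)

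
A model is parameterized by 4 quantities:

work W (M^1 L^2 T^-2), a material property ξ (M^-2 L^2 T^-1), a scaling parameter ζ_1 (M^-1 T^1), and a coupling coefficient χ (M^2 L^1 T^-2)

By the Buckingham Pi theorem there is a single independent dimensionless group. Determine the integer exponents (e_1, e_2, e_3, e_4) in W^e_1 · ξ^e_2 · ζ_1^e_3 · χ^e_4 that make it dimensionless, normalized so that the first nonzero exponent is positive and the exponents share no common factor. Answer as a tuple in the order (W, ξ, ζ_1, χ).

(3, -1, -3, -4)

M: e_1·(1) + e_2·(-2) + e_3·(-1) + e_4·(2) = 0
L: e_1·(2) + e_2·(2) + e_3·(0) + e_4·(1) = 0
T: e_1·(-2) + e_2·(-1) + e_3·(1) + e_4·(-2) = 0
Solving this homogeneous linear system for the smallest-integer solution (first nonzero entry positive) gives (3, -1, -3, -4).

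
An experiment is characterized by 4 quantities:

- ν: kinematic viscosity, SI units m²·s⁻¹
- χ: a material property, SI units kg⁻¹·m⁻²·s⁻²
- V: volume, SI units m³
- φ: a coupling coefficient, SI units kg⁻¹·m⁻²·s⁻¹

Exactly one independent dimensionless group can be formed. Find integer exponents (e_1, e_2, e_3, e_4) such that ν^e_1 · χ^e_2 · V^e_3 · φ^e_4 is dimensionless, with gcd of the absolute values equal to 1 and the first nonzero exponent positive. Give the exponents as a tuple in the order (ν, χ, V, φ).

(3, -3, -2, 3)

M: e_1·(0) + e_2·(-1) + e_3·(0) + e_4·(-1) = 0
L: e_1·(2) + e_2·(-2) + e_3·(3) + e_4·(-2) = 0
T: e_1·(-1) + e_2·(-2) + e_3·(0) + e_4·(-1) = 0
Solving this homogeneous linear system for the smallest-integer solution (first nonzero entry positive) gives (3, -3, -2, 3).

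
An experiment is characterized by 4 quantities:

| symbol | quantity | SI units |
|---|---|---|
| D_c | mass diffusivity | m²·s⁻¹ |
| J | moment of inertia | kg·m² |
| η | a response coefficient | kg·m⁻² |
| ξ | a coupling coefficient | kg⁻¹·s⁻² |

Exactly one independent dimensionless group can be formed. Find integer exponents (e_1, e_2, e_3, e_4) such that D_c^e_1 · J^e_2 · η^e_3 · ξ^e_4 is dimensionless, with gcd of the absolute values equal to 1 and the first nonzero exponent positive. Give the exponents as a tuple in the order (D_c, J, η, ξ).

M: e_1·(0) + e_2·(1) + e_3·(1) + e_4·(-1) = 0
L: e_1·(2) + e_2·(2) + e_3·(-2) + e_4·(0) = 0
T: e_1·(-1) + e_2·(0) + e_3·(0) + e_4·(-2) = 0
Solving this homogeneous linear system for the smallest-integer solution (first nonzero entry positive) gives (4, -3, 1, -2).

(4, -3, 1, -2)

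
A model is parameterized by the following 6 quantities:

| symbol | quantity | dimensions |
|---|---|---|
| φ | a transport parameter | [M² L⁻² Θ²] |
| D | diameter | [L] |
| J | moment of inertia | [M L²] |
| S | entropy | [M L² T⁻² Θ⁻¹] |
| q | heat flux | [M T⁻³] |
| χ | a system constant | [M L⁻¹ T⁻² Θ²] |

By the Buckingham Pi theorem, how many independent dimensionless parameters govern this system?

There are 6 variables and 4 base dimensions (M, L, T, Θ).
The dimension matrix has rank 4.
Independent dimensionless groups: 6 − 4 = 2.

2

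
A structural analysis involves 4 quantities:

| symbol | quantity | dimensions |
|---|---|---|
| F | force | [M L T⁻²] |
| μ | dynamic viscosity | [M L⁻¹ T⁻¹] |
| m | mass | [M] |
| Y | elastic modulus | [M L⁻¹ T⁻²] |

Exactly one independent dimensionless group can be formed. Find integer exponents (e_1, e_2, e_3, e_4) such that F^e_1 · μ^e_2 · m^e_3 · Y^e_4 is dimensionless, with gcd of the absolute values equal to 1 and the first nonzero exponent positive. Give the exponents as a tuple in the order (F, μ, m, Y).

M: e_1·(1) + e_2·(1) + e_3·(1) + e_4·(1) = 0
L: e_1·(1) + e_2·(-1) + e_3·(0) + e_4·(-1) = 0
T: e_1·(-2) + e_2·(-1) + e_3·(0) + e_4·(-2) = 0
Solving this homogeneous linear system for the smallest-integer solution (first nonzero entry positive) gives (1, 4, -2, -3).

(1, 4, -2, -3)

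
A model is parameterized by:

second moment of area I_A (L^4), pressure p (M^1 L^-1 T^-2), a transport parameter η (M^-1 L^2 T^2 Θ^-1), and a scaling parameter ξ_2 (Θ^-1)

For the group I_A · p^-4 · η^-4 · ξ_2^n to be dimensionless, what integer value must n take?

4

Balance the Θ exponent: (-1)·n from ξ_2, plus (0) − 4·(0) − 4·(-1) = 4 from the rest, must sum to zero.
−n + 4 = 0, so n = 4.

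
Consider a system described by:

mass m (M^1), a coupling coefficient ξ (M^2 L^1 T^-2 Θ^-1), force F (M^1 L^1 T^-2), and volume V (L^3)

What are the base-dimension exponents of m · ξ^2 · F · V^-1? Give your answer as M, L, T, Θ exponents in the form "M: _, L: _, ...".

Collect each base-dimension exponent across the product:
  M: (1) + 2·(2) + (1) − (0) = 6
  L: (0) + 2·(1) + (1) − (3) = 0
  T: (0) + 2·(-2) + (-2) − (0) = -6
  Θ: (0) + 2·(-1) + (0) − (0) = -2
So the dimensions are [M⁶ T⁻⁶ Θ⁻²].

M: 6, L: 0, T: -6, Θ: -2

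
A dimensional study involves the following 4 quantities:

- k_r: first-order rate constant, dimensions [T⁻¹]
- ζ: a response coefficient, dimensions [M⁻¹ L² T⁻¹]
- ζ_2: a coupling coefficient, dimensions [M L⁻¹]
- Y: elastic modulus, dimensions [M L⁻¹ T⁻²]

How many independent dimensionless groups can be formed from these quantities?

There are 4 variables and 3 base dimensions (M, L, T).
The dimension matrix has rank 3.
Independent dimensionless groups: 4 − 3 = 1.

1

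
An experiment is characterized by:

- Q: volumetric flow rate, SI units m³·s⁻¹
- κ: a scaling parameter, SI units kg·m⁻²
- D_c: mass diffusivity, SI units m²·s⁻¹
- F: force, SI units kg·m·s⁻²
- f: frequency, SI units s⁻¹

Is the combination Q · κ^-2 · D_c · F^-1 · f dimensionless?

no

Sum the exponent of each base dimension across the product:
  M: [Q]_M − 2·[κ]_M + [D_c]_M − [F]_M + [f]_M = (0) − 2·(1) + (0) − (1) + (0) = -3
  L: [Q]_L − 2·[κ]_L + [D_c]_L − [F]_L + [f]_L = (3) − 2·(-2) + (2) − (1) + (0) = 8
  T: [Q]_T − 2·[κ]_T + [D_c]_T − [F]_T + [f]_T = (-1) − 2·(0) + (-1) − (-2) + (-1) = -1
Net dimensions [M⁻³ L⁸ T⁻¹] ≠ [1] — not dimensionless.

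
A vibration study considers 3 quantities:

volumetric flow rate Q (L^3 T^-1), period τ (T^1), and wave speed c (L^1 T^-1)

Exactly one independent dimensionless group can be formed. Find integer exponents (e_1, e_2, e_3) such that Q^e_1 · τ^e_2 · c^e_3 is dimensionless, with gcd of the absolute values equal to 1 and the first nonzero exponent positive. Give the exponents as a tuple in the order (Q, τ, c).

L: e_1·(3) + e_2·(0) + e_3·(1) = 0
T: e_1·(-1) + e_2·(1) + e_3·(-1) = 0
Solving this homogeneous linear system for the smallest-integer solution (first nonzero entry positive) gives (1, -2, -3).

(1, -2, -3)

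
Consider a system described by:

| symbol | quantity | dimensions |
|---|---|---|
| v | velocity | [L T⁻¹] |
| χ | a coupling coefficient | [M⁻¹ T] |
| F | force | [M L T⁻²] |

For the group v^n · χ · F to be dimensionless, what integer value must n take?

-1

Balance the L exponent: (1)·n from v, plus (0) + (1) = 1 from the rest, must sum to zero.
n + 1 = 0, so n = -1.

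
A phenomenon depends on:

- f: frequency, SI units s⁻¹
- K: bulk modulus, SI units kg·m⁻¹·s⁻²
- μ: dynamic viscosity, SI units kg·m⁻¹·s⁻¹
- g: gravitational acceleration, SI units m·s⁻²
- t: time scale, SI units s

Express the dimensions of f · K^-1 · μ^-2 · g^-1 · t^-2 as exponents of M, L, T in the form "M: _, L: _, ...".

Collect each base-dimension exponent across the product:
  M: (0) − (1) − 2·(1) − (0) − 2·(0) = -3
  L: (0) − (-1) − 2·(-1) − (1) − 2·(0) = 2
  T: (-1) − (-2) − 2·(-1) − (-2) − 2·(1) = 3
So the dimensions are [M⁻³ L² T³].

M: -3, L: 2, T: 3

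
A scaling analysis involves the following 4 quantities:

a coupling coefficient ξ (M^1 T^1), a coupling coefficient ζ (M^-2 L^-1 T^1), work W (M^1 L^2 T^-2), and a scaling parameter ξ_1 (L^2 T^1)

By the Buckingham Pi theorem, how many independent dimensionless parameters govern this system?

There are 4 variables and 3 base dimensions (M, L, T).
The dimension matrix has rank 3.
Independent dimensionless groups: 4 − 3 = 1.

1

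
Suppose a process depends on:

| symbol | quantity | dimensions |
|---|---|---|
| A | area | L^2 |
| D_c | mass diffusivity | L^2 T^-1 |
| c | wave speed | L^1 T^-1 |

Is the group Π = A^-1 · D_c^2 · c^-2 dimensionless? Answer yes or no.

Sum the exponent of each base dimension across the product:
  M: −[A]_M + 2·[D_c]_M − 2·[c]_M = −(0) + 2·(0) − 2·(0) = 0
  L: −[A]_L + 2·[D_c]_L − 2·[c]_L = −(2) + 2·(2) − 2·(1) = 0
  T: −[A]_T + 2·[D_c]_T − 2·[c]_T = −(0) + 2·(-1) − 2·(-1) = 0
  Θ: −[A]_Θ + 2·[D_c]_Θ − 2·[c]_Θ = −(0) + 2·(0) − 2·(0) = 0
All base exponents vanish — dimensionless.

yes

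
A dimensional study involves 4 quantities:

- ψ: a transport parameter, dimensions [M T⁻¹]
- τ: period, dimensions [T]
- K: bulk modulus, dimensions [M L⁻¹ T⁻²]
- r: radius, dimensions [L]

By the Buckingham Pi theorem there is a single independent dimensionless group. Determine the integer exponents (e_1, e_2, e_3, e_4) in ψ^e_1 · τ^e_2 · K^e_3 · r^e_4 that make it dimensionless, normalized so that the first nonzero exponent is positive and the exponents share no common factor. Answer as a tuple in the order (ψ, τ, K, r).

M: e_1·(1) + e_2·(0) + e_3·(1) + e_4·(0) = 0
L: e_1·(0) + e_2·(0) + e_3·(-1) + e_4·(1) = 0
T: e_1·(-1) + e_2·(1) + e_3·(-2) + e_4·(0) = 0
Solving this homogeneous linear system for the smallest-integer solution (first nonzero entry positive) gives (1, -1, -1, -1).

(1, -1, -1, -1)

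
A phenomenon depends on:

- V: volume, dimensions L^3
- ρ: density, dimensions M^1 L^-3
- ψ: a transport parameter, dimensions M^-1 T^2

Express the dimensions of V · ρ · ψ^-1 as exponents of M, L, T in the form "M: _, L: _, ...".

Collect each base-dimension exponent across the product:
  M: (0) + (1) − (-1) = 2
  L: (3) + (-3) − (0) = 0
  T: (0) + (0) − (2) = -2
So the dimensions are [M² T⁻²].

M: 2, L: 0, T: -2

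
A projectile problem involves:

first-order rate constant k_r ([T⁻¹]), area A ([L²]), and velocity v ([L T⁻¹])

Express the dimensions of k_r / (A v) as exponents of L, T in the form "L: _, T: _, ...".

Collect each base-dimension exponent across the product:
  L: (0) − (2) − (1) = -3
  T: (-1) − (0) − (-1) = 0
So the dimensions are [L⁻³].

L: -3, T: 0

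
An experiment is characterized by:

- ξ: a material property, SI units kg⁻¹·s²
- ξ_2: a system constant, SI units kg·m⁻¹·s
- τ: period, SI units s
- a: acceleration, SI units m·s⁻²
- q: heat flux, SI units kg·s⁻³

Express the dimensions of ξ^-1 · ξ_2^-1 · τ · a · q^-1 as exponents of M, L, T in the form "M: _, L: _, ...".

M: -1, L: 2, T: -1

Collect each base-dimension exponent across the product:
  M: −(-1) − (1) + (0) + (0) − (1) = -1
  L: −(0) − (-1) + (0) + (1) − (0) = 2
  T: −(2) − (1) + (1) + (-2) − (-3) = -1
So the dimensions are [M⁻¹ L² T⁻¹].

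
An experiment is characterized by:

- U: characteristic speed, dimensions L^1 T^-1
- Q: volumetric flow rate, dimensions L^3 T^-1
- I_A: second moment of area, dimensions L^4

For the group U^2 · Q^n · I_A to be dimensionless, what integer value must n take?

-2

Balance the L exponent: (3)·n from Q, plus 2·(1) + (4) = 6 from the rest, must sum to zero.
3n + 6 = 0, so n = -2.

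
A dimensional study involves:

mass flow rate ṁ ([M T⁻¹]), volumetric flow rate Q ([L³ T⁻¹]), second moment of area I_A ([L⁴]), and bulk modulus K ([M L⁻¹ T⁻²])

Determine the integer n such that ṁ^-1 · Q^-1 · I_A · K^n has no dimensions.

1

Balance the M exponent: (1)·n from K, plus −(1) − (0) + (0) = -1 from the rest, must sum to zero.
n − 1 = 0, so n = 1.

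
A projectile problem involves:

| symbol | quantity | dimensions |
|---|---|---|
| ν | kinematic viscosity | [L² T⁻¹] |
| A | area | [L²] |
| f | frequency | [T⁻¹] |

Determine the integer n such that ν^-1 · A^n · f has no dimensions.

1

Balance the L exponent: (2)·n from A, plus −(2) + (0) = -2 from the rest, must sum to zero.
2n − 2 = 0, so n = 1.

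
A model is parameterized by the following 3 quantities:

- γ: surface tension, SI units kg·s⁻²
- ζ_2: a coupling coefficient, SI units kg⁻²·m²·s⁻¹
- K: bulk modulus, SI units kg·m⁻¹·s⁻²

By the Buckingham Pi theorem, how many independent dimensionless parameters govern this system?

There are 3 variables and 3 base dimensions (M, L, T).
The dimension matrix has rank 3.
Independent dimensionless groups: 3 − 3 = 0.

0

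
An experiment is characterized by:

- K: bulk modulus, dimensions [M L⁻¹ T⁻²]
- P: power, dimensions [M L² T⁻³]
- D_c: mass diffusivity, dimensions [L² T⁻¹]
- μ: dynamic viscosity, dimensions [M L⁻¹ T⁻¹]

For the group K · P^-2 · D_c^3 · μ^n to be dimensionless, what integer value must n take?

1

Balance the M exponent: (1)·n from μ, plus (1) − 2·(1) + 3·(0) = -1 from the rest, must sum to zero.
n − 1 = 0, so n = 1.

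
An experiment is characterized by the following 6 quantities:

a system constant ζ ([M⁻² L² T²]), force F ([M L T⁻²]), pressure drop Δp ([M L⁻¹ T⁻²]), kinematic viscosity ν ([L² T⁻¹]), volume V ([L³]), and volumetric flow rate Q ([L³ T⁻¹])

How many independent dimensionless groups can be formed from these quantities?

There are 6 variables and 3 base dimensions (M, L, T).
The dimension matrix has rank 3.
Independent dimensionless groups: 6 − 3 = 3.

3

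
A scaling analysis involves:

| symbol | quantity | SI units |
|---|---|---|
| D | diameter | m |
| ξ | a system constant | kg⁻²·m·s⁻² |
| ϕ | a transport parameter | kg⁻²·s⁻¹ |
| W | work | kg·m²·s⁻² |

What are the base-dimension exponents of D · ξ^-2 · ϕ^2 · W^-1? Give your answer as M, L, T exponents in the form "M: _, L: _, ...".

Collect each base-dimension exponent across the product:
  M: (0) − 2·(-2) + 2·(-2) − (1) = -1
  L: (1) − 2·(1) + 2·(0) − (2) = -3
  T: (0) − 2·(-2) + 2·(-1) − (-2) = 4
So the dimensions are [M⁻¹ L⁻³ T⁴].

M: -1, L: -3, T: 4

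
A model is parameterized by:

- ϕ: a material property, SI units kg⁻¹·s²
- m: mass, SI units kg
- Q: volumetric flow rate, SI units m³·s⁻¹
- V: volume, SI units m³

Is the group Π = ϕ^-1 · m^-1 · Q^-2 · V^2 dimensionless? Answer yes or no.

yes

Sum the exponent of each base dimension across the product:
  M: −[ϕ]_M − [m]_M − 2·[Q]_M + 2·[V]_M = −(-1) − (1) − 2·(0) + 2·(0) = 0
  L: −[ϕ]_L − [m]_L − 2·[Q]_L + 2·[V]_L = −(0) − (0) − 2·(3) + 2·(3) = 0
  T: −[ϕ]_T − [m]_T − 2·[Q]_T + 2·[V]_T = −(2) − (0) − 2·(-1) + 2·(0) = 0
All base exponents vanish — dimensionless.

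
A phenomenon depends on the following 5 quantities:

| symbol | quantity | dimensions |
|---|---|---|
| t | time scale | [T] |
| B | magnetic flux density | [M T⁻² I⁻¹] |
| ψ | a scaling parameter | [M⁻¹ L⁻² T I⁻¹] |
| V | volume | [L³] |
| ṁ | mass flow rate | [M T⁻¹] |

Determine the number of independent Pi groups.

There are 5 variables and 4 base dimensions (M, L, T, I).
The dimension matrix has rank 4.
Independent dimensionless groups: 5 − 4 = 1.

1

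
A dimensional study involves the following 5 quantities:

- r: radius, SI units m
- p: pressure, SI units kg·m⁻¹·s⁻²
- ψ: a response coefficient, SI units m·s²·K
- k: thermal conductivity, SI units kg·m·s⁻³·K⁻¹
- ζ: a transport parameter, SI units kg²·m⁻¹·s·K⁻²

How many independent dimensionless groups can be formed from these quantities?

1

There are 5 variables and 4 base dimensions (M, L, T, Θ).
The dimension matrix has rank 4.
Independent dimensionless groups: 5 − 4 = 1.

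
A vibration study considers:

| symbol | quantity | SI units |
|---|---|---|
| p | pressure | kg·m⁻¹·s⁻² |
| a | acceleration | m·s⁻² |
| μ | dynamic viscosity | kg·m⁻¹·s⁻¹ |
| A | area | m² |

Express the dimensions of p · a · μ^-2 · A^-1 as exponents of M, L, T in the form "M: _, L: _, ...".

Collect each base-dimension exponent across the product:
  M: (1) + (0) − 2·(1) − (0) = -1
  L: (-1) + (1) − 2·(-1) − (2) = 0
  T: (-2) + (-2) − 2·(-1) − (0) = -2
So the dimensions are [M⁻¹ T⁻²].

M: -1, L: 0, T: -2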